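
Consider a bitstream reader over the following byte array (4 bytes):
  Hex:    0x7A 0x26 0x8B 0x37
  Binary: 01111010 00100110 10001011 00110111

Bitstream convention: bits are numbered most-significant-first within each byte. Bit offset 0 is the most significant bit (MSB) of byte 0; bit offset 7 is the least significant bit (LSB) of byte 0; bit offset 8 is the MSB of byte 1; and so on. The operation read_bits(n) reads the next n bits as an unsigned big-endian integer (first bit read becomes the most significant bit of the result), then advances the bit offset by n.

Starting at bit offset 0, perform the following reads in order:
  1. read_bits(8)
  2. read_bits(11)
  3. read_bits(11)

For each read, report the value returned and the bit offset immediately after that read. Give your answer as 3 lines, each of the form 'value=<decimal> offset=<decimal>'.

Read 1: bits[0:8] width=8 -> value=122 (bin 01111010); offset now 8 = byte 1 bit 0; 24 bits remain
Read 2: bits[8:19] width=11 -> value=308 (bin 00100110100); offset now 19 = byte 2 bit 3; 13 bits remain
Read 3: bits[19:30] width=11 -> value=717 (bin 01011001101); offset now 30 = byte 3 bit 6; 2 bits remain

Answer: value=122 offset=8
value=308 offset=19
value=717 offset=30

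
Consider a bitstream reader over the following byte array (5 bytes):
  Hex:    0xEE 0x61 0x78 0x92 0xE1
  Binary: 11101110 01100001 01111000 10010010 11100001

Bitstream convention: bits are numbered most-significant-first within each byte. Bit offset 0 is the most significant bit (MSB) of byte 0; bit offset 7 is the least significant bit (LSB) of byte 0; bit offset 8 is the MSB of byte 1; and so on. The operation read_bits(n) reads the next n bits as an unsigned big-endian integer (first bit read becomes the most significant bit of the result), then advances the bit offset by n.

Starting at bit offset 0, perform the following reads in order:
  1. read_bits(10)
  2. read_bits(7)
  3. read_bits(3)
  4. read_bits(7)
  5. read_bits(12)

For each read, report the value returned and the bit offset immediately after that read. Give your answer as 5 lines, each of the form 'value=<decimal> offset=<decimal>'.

Read 1: bits[0:10] width=10 -> value=953 (bin 1110111001); offset now 10 = byte 1 bit 2; 30 bits remain
Read 2: bits[10:17] width=7 -> value=66 (bin 1000010); offset now 17 = byte 2 bit 1; 23 bits remain
Read 3: bits[17:20] width=3 -> value=7 (bin 111); offset now 20 = byte 2 bit 4; 20 bits remain
Read 4: bits[20:27] width=7 -> value=68 (bin 1000100); offset now 27 = byte 3 bit 3; 13 bits remain
Read 5: bits[27:39] width=12 -> value=2416 (bin 100101110000); offset now 39 = byte 4 bit 7; 1 bits remain

Answer: value=953 offset=10
value=66 offset=17
value=7 offset=20
value=68 offset=27
value=2416 offset=39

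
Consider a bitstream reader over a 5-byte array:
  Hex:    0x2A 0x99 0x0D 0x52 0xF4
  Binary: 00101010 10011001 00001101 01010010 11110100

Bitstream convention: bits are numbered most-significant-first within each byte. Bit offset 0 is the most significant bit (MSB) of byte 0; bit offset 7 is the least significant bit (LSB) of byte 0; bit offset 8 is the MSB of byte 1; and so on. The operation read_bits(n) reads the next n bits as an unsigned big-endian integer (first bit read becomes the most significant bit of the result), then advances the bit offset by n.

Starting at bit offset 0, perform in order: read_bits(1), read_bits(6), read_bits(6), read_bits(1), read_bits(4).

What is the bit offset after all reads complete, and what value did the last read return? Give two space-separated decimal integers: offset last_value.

Read 1: bits[0:1] width=1 -> value=0 (bin 0); offset now 1 = byte 0 bit 1; 39 bits remain
Read 2: bits[1:7] width=6 -> value=21 (bin 010101); offset now 7 = byte 0 bit 7; 33 bits remain
Read 3: bits[7:13] width=6 -> value=19 (bin 010011); offset now 13 = byte 1 bit 5; 27 bits remain
Read 4: bits[13:14] width=1 -> value=0 (bin 0); offset now 14 = byte 1 bit 6; 26 bits remain
Read 5: bits[14:18] width=4 -> value=4 (bin 0100); offset now 18 = byte 2 bit 2; 22 bits remain

Answer: 18 4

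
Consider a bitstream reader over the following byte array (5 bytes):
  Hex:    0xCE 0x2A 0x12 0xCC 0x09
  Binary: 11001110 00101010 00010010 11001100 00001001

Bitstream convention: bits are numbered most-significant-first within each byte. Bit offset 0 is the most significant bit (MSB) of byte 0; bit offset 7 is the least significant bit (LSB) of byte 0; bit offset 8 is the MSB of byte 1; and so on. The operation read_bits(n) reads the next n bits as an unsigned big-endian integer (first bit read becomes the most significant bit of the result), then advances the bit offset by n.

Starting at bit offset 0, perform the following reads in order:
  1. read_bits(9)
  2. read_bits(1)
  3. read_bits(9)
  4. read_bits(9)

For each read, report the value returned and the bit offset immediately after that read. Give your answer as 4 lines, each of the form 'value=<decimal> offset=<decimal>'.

Answer: value=412 offset=9
value=0 offset=10
value=336 offset=19
value=300 offset=28

Derivation:
Read 1: bits[0:9] width=9 -> value=412 (bin 110011100); offset now 9 = byte 1 bit 1; 31 bits remain
Read 2: bits[9:10] width=1 -> value=0 (bin 0); offset now 10 = byte 1 bit 2; 30 bits remain
Read 3: bits[10:19] width=9 -> value=336 (bin 101010000); offset now 19 = byte 2 bit 3; 21 bits remain
Read 4: bits[19:28] width=9 -> value=300 (bin 100101100); offset now 28 = byte 3 bit 4; 12 bits remain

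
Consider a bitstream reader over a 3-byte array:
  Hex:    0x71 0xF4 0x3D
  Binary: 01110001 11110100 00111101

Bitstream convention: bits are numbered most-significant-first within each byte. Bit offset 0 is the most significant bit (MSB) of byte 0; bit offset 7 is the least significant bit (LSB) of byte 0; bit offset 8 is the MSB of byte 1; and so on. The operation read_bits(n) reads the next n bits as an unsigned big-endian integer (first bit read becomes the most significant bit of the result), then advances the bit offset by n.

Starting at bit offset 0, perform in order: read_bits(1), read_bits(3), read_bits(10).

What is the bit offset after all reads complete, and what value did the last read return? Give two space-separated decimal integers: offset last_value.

Read 1: bits[0:1] width=1 -> value=0 (bin 0); offset now 1 = byte 0 bit 1; 23 bits remain
Read 2: bits[1:4] width=3 -> value=7 (bin 111); offset now 4 = byte 0 bit 4; 20 bits remain
Read 3: bits[4:14] width=10 -> value=125 (bin 0001111101); offset now 14 = byte 1 bit 6; 10 bits remain

Answer: 14 125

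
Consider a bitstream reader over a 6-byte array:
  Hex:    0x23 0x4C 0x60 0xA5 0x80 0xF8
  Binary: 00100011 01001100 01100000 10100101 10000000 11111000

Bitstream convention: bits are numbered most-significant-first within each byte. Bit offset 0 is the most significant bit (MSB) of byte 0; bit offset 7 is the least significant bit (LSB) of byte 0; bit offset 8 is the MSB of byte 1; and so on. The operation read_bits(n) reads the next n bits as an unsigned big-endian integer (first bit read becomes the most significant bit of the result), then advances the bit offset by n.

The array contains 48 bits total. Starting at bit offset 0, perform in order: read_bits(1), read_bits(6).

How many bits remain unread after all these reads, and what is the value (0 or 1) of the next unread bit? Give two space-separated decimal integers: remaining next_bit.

Read 1: bits[0:1] width=1 -> value=0 (bin 0); offset now 1 = byte 0 bit 1; 47 bits remain
Read 2: bits[1:7] width=6 -> value=17 (bin 010001); offset now 7 = byte 0 bit 7; 41 bits remain

Answer: 41 1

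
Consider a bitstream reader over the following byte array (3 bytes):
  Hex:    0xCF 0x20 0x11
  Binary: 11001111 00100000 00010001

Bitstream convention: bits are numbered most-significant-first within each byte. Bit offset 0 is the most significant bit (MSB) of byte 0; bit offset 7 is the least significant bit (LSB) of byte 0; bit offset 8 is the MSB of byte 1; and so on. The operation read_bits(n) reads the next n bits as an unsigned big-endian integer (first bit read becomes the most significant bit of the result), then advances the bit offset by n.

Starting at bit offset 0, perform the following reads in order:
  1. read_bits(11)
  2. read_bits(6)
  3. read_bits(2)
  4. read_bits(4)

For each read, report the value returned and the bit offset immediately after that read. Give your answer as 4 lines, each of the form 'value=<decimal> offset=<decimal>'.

Read 1: bits[0:11] width=11 -> value=1657 (bin 11001111001); offset now 11 = byte 1 bit 3; 13 bits remain
Read 2: bits[11:17] width=6 -> value=0 (bin 000000); offset now 17 = byte 2 bit 1; 7 bits remain
Read 3: bits[17:19] width=2 -> value=0 (bin 00); offset now 19 = byte 2 bit 3; 5 bits remain
Read 4: bits[19:23] width=4 -> value=8 (bin 1000); offset now 23 = byte 2 bit 7; 1 bits remain

Answer: value=1657 offset=11
value=0 offset=17
value=0 offset=19
value=8 offset=23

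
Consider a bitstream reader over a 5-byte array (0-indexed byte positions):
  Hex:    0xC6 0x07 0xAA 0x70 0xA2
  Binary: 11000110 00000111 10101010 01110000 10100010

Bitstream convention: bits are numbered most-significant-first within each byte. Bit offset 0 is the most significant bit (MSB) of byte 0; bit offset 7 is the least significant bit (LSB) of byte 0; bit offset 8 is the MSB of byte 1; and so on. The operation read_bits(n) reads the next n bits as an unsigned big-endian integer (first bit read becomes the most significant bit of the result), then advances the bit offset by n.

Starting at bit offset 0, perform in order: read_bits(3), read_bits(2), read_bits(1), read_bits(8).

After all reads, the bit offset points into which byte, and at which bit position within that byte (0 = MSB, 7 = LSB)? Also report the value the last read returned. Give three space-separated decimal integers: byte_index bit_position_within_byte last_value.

Read 1: bits[0:3] width=3 -> value=6 (bin 110); offset now 3 = byte 0 bit 3; 37 bits remain
Read 2: bits[3:5] width=2 -> value=0 (bin 00); offset now 5 = byte 0 bit 5; 35 bits remain
Read 3: bits[5:6] width=1 -> value=1 (bin 1); offset now 6 = byte 0 bit 6; 34 bits remain
Read 4: bits[6:14] width=8 -> value=129 (bin 10000001); offset now 14 = byte 1 bit 6; 26 bits remain

Answer: 1 6 129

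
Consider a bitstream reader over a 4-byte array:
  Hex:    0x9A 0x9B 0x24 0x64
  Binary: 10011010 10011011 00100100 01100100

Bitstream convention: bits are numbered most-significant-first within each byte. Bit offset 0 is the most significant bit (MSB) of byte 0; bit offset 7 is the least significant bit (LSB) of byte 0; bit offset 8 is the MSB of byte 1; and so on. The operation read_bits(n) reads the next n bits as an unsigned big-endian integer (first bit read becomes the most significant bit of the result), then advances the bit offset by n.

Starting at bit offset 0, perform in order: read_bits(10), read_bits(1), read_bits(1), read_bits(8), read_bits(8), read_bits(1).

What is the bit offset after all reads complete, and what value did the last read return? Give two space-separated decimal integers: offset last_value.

Answer: 29 0

Derivation:
Read 1: bits[0:10] width=10 -> value=618 (bin 1001101010); offset now 10 = byte 1 bit 2; 22 bits remain
Read 2: bits[10:11] width=1 -> value=0 (bin 0); offset now 11 = byte 1 bit 3; 21 bits remain
Read 3: bits[11:12] width=1 -> value=1 (bin 1); offset now 12 = byte 1 bit 4; 20 bits remain
Read 4: bits[12:20] width=8 -> value=178 (bin 10110010); offset now 20 = byte 2 bit 4; 12 bits remain
Read 5: bits[20:28] width=8 -> value=70 (bin 01000110); offset now 28 = byte 3 bit 4; 4 bits remain
Read 6: bits[28:29] width=1 -> value=0 (bin 0); offset now 29 = byte 3 bit 5; 3 bits remain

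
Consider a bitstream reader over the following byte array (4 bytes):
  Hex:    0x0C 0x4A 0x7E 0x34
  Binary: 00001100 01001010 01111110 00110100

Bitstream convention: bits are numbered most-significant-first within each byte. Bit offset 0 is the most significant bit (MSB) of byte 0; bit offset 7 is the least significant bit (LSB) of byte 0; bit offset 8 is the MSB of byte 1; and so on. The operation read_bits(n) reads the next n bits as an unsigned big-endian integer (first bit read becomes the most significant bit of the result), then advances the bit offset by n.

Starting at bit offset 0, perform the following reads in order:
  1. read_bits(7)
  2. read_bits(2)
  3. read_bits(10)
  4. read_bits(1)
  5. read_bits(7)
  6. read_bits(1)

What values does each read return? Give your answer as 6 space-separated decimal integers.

Read 1: bits[0:7] width=7 -> value=6 (bin 0000110); offset now 7 = byte 0 bit 7; 25 bits remain
Read 2: bits[7:9] width=2 -> value=0 (bin 00); offset now 9 = byte 1 bit 1; 23 bits remain
Read 3: bits[9:19] width=10 -> value=595 (bin 1001010011); offset now 19 = byte 2 bit 3; 13 bits remain
Read 4: bits[19:20] width=1 -> value=1 (bin 1); offset now 20 = byte 2 bit 4; 12 bits remain
Read 5: bits[20:27] width=7 -> value=113 (bin 1110001); offset now 27 = byte 3 bit 3; 5 bits remain
Read 6: bits[27:28] width=1 -> value=1 (bin 1); offset now 28 = byte 3 bit 4; 4 bits remain

Answer: 6 0 595 1 113 1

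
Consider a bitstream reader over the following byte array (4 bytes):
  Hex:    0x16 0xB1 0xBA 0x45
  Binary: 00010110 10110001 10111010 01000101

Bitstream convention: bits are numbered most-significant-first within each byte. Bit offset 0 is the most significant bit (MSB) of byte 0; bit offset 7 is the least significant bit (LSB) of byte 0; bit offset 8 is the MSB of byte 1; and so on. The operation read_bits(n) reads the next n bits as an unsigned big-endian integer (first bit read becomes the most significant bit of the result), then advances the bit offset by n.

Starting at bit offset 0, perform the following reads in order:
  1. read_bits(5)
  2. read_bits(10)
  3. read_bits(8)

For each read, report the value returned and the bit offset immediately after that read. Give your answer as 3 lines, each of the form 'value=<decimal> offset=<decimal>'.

Read 1: bits[0:5] width=5 -> value=2 (bin 00010); offset now 5 = byte 0 bit 5; 27 bits remain
Read 2: bits[5:15] width=10 -> value=856 (bin 1101011000); offset now 15 = byte 1 bit 7; 17 bits remain
Read 3: bits[15:23] width=8 -> value=221 (bin 11011101); offset now 23 = byte 2 bit 7; 9 bits remain

Answer: value=2 offset=5
value=856 offset=15
value=221 offset=23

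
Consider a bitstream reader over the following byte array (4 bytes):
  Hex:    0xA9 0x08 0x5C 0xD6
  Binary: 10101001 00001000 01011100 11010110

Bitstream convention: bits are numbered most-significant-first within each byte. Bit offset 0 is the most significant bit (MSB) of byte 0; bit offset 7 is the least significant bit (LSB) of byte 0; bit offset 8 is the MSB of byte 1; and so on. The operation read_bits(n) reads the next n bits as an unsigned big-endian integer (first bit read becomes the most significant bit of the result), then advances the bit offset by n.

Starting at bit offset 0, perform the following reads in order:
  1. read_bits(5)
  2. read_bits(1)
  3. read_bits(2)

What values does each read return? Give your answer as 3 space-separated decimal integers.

Answer: 21 0 1

Derivation:
Read 1: bits[0:5] width=5 -> value=21 (bin 10101); offset now 5 = byte 0 bit 5; 27 bits remain
Read 2: bits[5:6] width=1 -> value=0 (bin 0); offset now 6 = byte 0 bit 6; 26 bits remain
Read 3: bits[6:8] width=2 -> value=1 (bin 01); offset now 8 = byte 1 bit 0; 24 bits remain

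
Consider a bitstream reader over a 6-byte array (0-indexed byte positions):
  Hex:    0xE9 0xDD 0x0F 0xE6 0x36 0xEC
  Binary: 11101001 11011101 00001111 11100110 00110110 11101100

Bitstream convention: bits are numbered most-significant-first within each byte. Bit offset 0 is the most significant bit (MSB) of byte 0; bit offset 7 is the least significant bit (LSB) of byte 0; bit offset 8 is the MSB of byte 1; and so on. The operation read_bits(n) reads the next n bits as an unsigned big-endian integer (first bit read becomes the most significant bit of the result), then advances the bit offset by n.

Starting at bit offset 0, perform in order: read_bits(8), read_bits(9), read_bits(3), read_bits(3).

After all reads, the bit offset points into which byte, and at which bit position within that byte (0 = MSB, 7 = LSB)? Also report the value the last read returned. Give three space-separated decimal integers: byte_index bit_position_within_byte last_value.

Read 1: bits[0:8] width=8 -> value=233 (bin 11101001); offset now 8 = byte 1 bit 0; 40 bits remain
Read 2: bits[8:17] width=9 -> value=442 (bin 110111010); offset now 17 = byte 2 bit 1; 31 bits remain
Read 3: bits[17:20] width=3 -> value=0 (bin 000); offset now 20 = byte 2 bit 4; 28 bits remain
Read 4: bits[20:23] width=3 -> value=7 (bin 111); offset now 23 = byte 2 bit 7; 25 bits remain

Answer: 2 7 7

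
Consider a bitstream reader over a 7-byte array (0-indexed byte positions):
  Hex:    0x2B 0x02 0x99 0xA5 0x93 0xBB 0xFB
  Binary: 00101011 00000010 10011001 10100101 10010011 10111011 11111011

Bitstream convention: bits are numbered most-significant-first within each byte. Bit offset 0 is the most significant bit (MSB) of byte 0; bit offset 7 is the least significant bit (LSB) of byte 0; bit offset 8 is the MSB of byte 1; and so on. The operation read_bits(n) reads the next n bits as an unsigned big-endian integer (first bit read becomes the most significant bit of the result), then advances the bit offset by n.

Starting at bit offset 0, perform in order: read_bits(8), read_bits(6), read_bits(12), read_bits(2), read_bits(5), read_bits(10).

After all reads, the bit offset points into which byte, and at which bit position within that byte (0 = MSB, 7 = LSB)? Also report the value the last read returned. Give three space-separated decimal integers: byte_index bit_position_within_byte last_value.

Answer: 5 3 157

Derivation:
Read 1: bits[0:8] width=8 -> value=43 (bin 00101011); offset now 8 = byte 1 bit 0; 48 bits remain
Read 2: bits[8:14] width=6 -> value=0 (bin 000000); offset now 14 = byte 1 bit 6; 42 bits remain
Read 3: bits[14:26] width=12 -> value=2662 (bin 101001100110); offset now 26 = byte 3 bit 2; 30 bits remain
Read 4: bits[26:28] width=2 -> value=2 (bin 10); offset now 28 = byte 3 bit 4; 28 bits remain
Read 5: bits[28:33] width=5 -> value=11 (bin 01011); offset now 33 = byte 4 bit 1; 23 bits remain
Read 6: bits[33:43] width=10 -> value=157 (bin 0010011101); offset now 43 = byte 5 bit 3; 13 bits remain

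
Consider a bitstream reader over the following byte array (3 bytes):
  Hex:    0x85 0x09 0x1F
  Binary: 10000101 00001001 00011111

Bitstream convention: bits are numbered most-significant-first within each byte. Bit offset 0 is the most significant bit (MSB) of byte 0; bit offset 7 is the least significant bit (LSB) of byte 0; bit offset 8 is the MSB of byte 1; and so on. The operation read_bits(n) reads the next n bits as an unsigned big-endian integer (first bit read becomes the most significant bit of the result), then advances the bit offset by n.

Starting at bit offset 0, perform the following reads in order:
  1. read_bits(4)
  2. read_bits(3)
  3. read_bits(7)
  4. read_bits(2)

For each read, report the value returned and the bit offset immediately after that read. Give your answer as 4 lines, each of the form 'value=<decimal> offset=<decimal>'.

Answer: value=8 offset=4
value=2 offset=7
value=66 offset=14
value=1 offset=16

Derivation:
Read 1: bits[0:4] width=4 -> value=8 (bin 1000); offset now 4 = byte 0 bit 4; 20 bits remain
Read 2: bits[4:7] width=3 -> value=2 (bin 010); offset now 7 = byte 0 bit 7; 17 bits remain
Read 3: bits[7:14] width=7 -> value=66 (bin 1000010); offset now 14 = byte 1 bit 6; 10 bits remain
Read 4: bits[14:16] width=2 -> value=1 (bin 01); offset now 16 = byte 2 bit 0; 8 bits remain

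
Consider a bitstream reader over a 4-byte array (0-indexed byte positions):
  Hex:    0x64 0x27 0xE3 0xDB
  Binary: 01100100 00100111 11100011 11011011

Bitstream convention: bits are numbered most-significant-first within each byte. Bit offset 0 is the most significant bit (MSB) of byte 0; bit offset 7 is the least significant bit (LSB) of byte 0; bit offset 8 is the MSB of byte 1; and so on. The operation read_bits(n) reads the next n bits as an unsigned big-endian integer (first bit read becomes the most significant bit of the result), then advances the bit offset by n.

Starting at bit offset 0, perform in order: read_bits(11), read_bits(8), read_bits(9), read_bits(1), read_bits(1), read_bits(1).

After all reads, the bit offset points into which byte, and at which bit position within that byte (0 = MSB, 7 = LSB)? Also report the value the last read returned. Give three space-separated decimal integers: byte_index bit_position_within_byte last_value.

Answer: 3 7 1

Derivation:
Read 1: bits[0:11] width=11 -> value=801 (bin 01100100001); offset now 11 = byte 1 bit 3; 21 bits remain
Read 2: bits[11:19] width=8 -> value=63 (bin 00111111); offset now 19 = byte 2 bit 3; 13 bits remain
Read 3: bits[19:28] width=9 -> value=61 (bin 000111101); offset now 28 = byte 3 bit 4; 4 bits remain
Read 4: bits[28:29] width=1 -> value=1 (bin 1); offset now 29 = byte 3 bit 5; 3 bits remain
Read 5: bits[29:30] width=1 -> value=0 (bin 0); offset now 30 = byte 3 bit 6; 2 bits remain
Read 6: bits[30:31] width=1 -> value=1 (bin 1); offset now 31 = byte 3 bit 7; 1 bits remain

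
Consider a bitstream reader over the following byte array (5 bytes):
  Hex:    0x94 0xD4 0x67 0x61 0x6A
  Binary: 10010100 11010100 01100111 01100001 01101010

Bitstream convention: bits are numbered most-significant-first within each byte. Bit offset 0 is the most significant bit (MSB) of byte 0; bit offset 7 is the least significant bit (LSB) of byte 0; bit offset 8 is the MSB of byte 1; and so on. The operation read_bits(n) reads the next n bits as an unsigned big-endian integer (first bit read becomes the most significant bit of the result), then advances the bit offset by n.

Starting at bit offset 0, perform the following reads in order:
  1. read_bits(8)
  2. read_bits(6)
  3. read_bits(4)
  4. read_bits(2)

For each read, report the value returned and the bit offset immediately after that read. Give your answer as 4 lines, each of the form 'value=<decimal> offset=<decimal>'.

Answer: value=148 offset=8
value=53 offset=14
value=1 offset=18
value=2 offset=20

Derivation:
Read 1: bits[0:8] width=8 -> value=148 (bin 10010100); offset now 8 = byte 1 bit 0; 32 bits remain
Read 2: bits[8:14] width=6 -> value=53 (bin 110101); offset now 14 = byte 1 bit 6; 26 bits remain
Read 3: bits[14:18] width=4 -> value=1 (bin 0001); offset now 18 = byte 2 bit 2; 22 bits remain
Read 4: bits[18:20] width=2 -> value=2 (bin 10); offset now 20 = byte 2 bit 4; 20 bits remain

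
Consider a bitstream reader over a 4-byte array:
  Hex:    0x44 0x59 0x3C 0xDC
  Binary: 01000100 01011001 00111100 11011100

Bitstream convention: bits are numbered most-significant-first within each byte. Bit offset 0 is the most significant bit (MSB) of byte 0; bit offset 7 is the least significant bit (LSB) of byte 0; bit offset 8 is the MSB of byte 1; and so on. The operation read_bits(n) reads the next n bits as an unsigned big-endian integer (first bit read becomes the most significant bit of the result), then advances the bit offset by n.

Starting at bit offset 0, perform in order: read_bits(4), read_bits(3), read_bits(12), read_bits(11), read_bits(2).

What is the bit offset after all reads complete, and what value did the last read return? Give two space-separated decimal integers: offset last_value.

Read 1: bits[0:4] width=4 -> value=4 (bin 0100); offset now 4 = byte 0 bit 4; 28 bits remain
Read 2: bits[4:7] width=3 -> value=2 (bin 010); offset now 7 = byte 0 bit 7; 25 bits remain
Read 3: bits[7:19] width=12 -> value=713 (bin 001011001001); offset now 19 = byte 2 bit 3; 13 bits remain
Read 4: bits[19:30] width=11 -> value=1847 (bin 11100110111); offset now 30 = byte 3 bit 6; 2 bits remain
Read 5: bits[30:32] width=2 -> value=0 (bin 00); offset now 32 = byte 4 bit 0; 0 bits remain

Answer: 32 0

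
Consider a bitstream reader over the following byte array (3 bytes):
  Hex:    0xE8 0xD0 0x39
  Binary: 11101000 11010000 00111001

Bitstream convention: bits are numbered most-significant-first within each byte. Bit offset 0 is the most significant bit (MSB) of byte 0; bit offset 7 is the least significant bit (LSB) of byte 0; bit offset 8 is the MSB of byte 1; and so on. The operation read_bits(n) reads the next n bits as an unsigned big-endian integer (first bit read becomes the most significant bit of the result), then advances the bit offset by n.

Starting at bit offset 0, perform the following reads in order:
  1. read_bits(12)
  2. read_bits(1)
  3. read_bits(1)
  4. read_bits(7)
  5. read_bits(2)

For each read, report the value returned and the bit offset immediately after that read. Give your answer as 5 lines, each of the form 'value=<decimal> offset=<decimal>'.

Read 1: bits[0:12] width=12 -> value=3725 (bin 111010001101); offset now 12 = byte 1 bit 4; 12 bits remain
Read 2: bits[12:13] width=1 -> value=0 (bin 0); offset now 13 = byte 1 bit 5; 11 bits remain
Read 3: bits[13:14] width=1 -> value=0 (bin 0); offset now 14 = byte 1 bit 6; 10 bits remain
Read 4: bits[14:21] width=7 -> value=7 (bin 0000111); offset now 21 = byte 2 bit 5; 3 bits remain
Read 5: bits[21:23] width=2 -> value=0 (bin 00); offset now 23 = byte 2 bit 7; 1 bits remain

Answer: value=3725 offset=12
value=0 offset=13
value=0 offset=14
value=7 offset=21
value=0 offset=23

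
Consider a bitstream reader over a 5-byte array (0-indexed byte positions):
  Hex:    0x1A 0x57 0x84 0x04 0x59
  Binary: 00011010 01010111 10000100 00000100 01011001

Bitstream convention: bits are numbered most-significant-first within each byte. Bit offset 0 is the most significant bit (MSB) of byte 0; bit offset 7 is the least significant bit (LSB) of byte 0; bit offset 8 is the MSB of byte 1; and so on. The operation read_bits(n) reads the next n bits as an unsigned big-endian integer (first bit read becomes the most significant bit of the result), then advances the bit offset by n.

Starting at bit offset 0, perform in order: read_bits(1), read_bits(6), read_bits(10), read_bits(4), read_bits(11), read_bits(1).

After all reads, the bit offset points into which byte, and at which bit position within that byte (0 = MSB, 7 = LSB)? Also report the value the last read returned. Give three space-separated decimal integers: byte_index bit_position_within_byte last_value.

Read 1: bits[0:1] width=1 -> value=0 (bin 0); offset now 1 = byte 0 bit 1; 39 bits remain
Read 2: bits[1:7] width=6 -> value=13 (bin 001101); offset now 7 = byte 0 bit 7; 33 bits remain
Read 3: bits[7:17] width=10 -> value=175 (bin 0010101111); offset now 17 = byte 2 bit 1; 23 bits remain
Read 4: bits[17:21] width=4 -> value=0 (bin 0000); offset now 21 = byte 2 bit 5; 19 bits remain
Read 5: bits[21:32] width=11 -> value=1028 (bin 10000000100); offset now 32 = byte 4 bit 0; 8 bits remain
Read 6: bits[32:33] width=1 -> value=0 (bin 0); offset now 33 = byte 4 bit 1; 7 bits remain

Answer: 4 1 0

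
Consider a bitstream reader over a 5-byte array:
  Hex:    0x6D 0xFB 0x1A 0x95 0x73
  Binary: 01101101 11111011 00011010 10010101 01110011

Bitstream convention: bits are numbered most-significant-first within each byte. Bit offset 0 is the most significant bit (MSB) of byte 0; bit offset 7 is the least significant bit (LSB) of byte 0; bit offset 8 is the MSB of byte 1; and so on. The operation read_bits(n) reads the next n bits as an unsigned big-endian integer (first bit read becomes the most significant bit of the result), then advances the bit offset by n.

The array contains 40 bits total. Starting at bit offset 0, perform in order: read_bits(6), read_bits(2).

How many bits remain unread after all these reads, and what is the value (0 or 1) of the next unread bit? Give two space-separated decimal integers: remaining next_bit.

Read 1: bits[0:6] width=6 -> value=27 (bin 011011); offset now 6 = byte 0 bit 6; 34 bits remain
Read 2: bits[6:8] width=2 -> value=1 (bin 01); offset now 8 = byte 1 bit 0; 32 bits remain

Answer: 32 1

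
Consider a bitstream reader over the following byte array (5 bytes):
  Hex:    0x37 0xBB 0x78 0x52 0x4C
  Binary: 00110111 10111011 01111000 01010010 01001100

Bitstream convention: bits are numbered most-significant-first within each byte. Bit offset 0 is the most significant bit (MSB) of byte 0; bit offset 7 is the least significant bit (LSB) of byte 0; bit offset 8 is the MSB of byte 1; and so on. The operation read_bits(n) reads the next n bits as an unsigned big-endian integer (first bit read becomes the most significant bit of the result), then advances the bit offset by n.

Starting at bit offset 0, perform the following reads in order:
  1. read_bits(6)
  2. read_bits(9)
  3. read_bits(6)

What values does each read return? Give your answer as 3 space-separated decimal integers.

Read 1: bits[0:6] width=6 -> value=13 (bin 001101); offset now 6 = byte 0 bit 6; 34 bits remain
Read 2: bits[6:15] width=9 -> value=477 (bin 111011101); offset now 15 = byte 1 bit 7; 25 bits remain
Read 3: bits[15:21] width=6 -> value=47 (bin 101111); offset now 21 = byte 2 bit 5; 19 bits remain

Answer: 13 477 47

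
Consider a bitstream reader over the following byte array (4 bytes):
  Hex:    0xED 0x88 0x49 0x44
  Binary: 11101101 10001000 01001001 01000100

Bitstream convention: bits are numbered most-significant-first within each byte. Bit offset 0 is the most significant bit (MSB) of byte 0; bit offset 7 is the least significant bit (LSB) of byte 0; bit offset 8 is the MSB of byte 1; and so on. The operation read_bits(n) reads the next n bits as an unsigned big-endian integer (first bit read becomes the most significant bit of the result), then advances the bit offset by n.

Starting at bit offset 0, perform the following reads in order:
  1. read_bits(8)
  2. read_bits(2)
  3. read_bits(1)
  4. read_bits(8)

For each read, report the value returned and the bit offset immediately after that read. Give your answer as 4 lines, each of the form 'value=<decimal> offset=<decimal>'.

Read 1: bits[0:8] width=8 -> value=237 (bin 11101101); offset now 8 = byte 1 bit 0; 24 bits remain
Read 2: bits[8:10] width=2 -> value=2 (bin 10); offset now 10 = byte 1 bit 2; 22 bits remain
Read 3: bits[10:11] width=1 -> value=0 (bin 0); offset now 11 = byte 1 bit 3; 21 bits remain
Read 4: bits[11:19] width=8 -> value=66 (bin 01000010); offset now 19 = byte 2 bit 3; 13 bits remain

Answer: value=237 offset=8
value=2 offset=10
value=0 offset=11
value=66 offset=19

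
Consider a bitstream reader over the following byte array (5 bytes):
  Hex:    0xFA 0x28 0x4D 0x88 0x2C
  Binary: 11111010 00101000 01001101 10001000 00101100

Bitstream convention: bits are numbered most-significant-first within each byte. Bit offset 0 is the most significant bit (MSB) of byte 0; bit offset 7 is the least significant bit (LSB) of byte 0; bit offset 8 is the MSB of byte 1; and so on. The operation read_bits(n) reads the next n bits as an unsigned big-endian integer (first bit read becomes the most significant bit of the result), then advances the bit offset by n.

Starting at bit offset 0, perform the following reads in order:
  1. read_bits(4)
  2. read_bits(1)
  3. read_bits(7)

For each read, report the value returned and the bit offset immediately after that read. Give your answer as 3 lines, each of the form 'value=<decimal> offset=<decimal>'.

Answer: value=15 offset=4
value=1 offset=5
value=34 offset=12

Derivation:
Read 1: bits[0:4] width=4 -> value=15 (bin 1111); offset now 4 = byte 0 bit 4; 36 bits remain
Read 2: bits[4:5] width=1 -> value=1 (bin 1); offset now 5 = byte 0 bit 5; 35 bits remain
Read 3: bits[5:12] width=7 -> value=34 (bin 0100010); offset now 12 = byte 1 bit 4; 28 bits remain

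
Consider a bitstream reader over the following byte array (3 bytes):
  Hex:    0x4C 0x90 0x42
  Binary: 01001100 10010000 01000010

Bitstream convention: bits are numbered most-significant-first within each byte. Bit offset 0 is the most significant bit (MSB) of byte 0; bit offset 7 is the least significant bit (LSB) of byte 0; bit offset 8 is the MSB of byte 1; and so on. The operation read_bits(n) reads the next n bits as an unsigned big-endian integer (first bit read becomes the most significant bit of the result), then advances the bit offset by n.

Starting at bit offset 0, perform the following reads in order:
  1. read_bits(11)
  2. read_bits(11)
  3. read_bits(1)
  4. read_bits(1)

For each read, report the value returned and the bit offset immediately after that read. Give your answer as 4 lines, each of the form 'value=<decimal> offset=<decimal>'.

Answer: value=612 offset=11
value=1040 offset=22
value=1 offset=23
value=0 offset=24

Derivation:
Read 1: bits[0:11] width=11 -> value=612 (bin 01001100100); offset now 11 = byte 1 bit 3; 13 bits remain
Read 2: bits[11:22] width=11 -> value=1040 (bin 10000010000); offset now 22 = byte 2 bit 6; 2 bits remain
Read 3: bits[22:23] width=1 -> value=1 (bin 1); offset now 23 = byte 2 bit 7; 1 bits remain
Read 4: bits[23:24] width=1 -> value=0 (bin 0); offset now 24 = byte 3 bit 0; 0 bits remain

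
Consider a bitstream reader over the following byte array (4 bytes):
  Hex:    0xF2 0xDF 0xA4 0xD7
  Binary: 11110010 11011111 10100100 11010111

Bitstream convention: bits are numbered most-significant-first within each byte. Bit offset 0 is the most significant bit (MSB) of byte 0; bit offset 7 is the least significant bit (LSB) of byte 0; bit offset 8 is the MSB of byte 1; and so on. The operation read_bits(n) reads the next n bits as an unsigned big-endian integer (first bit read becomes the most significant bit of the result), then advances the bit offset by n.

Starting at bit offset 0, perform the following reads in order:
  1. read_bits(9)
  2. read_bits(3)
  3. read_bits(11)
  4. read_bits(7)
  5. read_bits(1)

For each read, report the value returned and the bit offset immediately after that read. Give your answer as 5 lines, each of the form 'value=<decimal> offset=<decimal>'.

Read 1: bits[0:9] width=9 -> value=485 (bin 111100101); offset now 9 = byte 1 bit 1; 23 bits remain
Read 2: bits[9:12] width=3 -> value=5 (bin 101); offset now 12 = byte 1 bit 4; 20 bits remain
Read 3: bits[12:23] width=11 -> value=2002 (bin 11111010010); offset now 23 = byte 2 bit 7; 9 bits remain
Read 4: bits[23:30] width=7 -> value=53 (bin 0110101); offset now 30 = byte 3 bit 6; 2 bits remain
Read 5: bits[30:31] width=1 -> value=1 (bin 1); offset now 31 = byte 3 bit 7; 1 bits remain

Answer: value=485 offset=9
value=5 offset=12
value=2002 offset=23
value=53 offset=30
value=1 offset=31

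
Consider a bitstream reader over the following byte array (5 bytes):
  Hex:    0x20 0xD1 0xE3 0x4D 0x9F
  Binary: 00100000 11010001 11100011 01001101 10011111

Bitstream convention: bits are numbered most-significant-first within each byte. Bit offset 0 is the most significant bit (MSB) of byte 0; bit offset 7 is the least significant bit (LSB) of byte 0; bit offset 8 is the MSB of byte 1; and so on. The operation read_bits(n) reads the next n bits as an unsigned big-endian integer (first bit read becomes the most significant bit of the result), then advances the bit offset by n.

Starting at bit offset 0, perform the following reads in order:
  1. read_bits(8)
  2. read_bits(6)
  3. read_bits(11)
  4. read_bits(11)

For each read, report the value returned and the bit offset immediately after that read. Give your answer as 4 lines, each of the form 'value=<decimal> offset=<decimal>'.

Answer: value=32 offset=8
value=52 offset=14
value=966 offset=25
value=1241 offset=36

Derivation:
Read 1: bits[0:8] width=8 -> value=32 (bin 00100000); offset now 8 = byte 1 bit 0; 32 bits remain
Read 2: bits[8:14] width=6 -> value=52 (bin 110100); offset now 14 = byte 1 bit 6; 26 bits remain
Read 3: bits[14:25] width=11 -> value=966 (bin 01111000110); offset now 25 = byte 3 bit 1; 15 bits remain
Read 4: bits[25:36] width=11 -> value=1241 (bin 10011011001); offset now 36 = byte 4 bit 4; 4 bits remain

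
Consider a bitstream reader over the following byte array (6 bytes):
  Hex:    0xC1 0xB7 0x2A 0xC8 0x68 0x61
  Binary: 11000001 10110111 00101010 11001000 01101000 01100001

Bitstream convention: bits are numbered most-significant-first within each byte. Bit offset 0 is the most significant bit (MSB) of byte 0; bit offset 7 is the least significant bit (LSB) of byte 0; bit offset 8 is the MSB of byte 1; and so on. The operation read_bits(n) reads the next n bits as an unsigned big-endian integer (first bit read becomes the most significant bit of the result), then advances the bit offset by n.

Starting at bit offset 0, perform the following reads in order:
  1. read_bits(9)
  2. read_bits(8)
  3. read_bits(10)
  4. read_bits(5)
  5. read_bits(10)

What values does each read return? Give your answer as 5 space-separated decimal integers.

Answer: 387 110 342 8 417

Derivation:
Read 1: bits[0:9] width=9 -> value=387 (bin 110000011); offset now 9 = byte 1 bit 1; 39 bits remain
Read 2: bits[9:17] width=8 -> value=110 (bin 01101110); offset now 17 = byte 2 bit 1; 31 bits remain
Read 3: bits[17:27] width=10 -> value=342 (bin 0101010110); offset now 27 = byte 3 bit 3; 21 bits remain
Read 4: bits[27:32] width=5 -> value=8 (bin 01000); offset now 32 = byte 4 bit 0; 16 bits remain
Read 5: bits[32:42] width=10 -> value=417 (bin 0110100001); offset now 42 = byte 5 bit 2; 6 bits remain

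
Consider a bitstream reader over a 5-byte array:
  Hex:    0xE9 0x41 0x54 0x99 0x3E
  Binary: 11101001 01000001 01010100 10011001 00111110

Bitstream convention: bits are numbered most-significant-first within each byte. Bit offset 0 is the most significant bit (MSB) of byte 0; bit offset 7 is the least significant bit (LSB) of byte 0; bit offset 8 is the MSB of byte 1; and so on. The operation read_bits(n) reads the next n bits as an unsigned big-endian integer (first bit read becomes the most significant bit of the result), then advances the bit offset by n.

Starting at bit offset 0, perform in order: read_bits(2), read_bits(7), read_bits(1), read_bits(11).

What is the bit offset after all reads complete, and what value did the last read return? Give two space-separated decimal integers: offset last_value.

Read 1: bits[0:2] width=2 -> value=3 (bin 11); offset now 2 = byte 0 bit 2; 38 bits remain
Read 2: bits[2:9] width=7 -> value=82 (bin 1010010); offset now 9 = byte 1 bit 1; 31 bits remain
Read 3: bits[9:10] width=1 -> value=1 (bin 1); offset now 10 = byte 1 bit 2; 30 bits remain
Read 4: bits[10:21] width=11 -> value=42 (bin 00000101010); offset now 21 = byte 2 bit 5; 19 bits remain

Answer: 21 42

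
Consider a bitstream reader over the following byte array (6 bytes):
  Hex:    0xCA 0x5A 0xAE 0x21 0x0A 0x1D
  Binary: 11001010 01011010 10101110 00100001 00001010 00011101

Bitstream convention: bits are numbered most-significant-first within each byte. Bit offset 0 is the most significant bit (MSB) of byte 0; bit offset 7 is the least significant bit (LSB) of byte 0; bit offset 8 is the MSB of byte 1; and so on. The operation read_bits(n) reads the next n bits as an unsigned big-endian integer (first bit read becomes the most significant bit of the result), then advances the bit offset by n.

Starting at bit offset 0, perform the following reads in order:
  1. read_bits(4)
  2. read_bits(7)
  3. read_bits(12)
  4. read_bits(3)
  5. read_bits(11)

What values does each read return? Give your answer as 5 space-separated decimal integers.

Answer: 12 82 3415 0 1057

Derivation:
Read 1: bits[0:4] width=4 -> value=12 (bin 1100); offset now 4 = byte 0 bit 4; 44 bits remain
Read 2: bits[4:11] width=7 -> value=82 (bin 1010010); offset now 11 = byte 1 bit 3; 37 bits remain
Read 3: bits[11:23] width=12 -> value=3415 (bin 110101010111); offset now 23 = byte 2 bit 7; 25 bits remain
Read 4: bits[23:26] width=3 -> value=0 (bin 000); offset now 26 = byte 3 bit 2; 22 bits remain
Read 5: bits[26:37] width=11 -> value=1057 (bin 10000100001); offset now 37 = byte 4 bit 5; 11 bits remain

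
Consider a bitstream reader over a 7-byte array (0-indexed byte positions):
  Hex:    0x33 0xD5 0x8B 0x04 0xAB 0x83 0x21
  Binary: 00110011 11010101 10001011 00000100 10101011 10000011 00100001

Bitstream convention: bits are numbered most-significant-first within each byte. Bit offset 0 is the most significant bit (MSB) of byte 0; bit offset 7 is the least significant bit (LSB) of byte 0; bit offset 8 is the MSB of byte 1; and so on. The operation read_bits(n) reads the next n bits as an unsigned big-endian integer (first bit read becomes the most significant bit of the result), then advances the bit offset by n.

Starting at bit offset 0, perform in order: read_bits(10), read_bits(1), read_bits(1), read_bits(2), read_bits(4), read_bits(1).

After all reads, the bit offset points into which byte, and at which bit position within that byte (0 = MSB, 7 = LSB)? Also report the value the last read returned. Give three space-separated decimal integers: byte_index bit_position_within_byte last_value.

Read 1: bits[0:10] width=10 -> value=207 (bin 0011001111); offset now 10 = byte 1 bit 2; 46 bits remain
Read 2: bits[10:11] width=1 -> value=0 (bin 0); offset now 11 = byte 1 bit 3; 45 bits remain
Read 3: bits[11:12] width=1 -> value=1 (bin 1); offset now 12 = byte 1 bit 4; 44 bits remain
Read 4: bits[12:14] width=2 -> value=1 (bin 01); offset now 14 = byte 1 bit 6; 42 bits remain
Read 5: bits[14:18] width=4 -> value=6 (bin 0110); offset now 18 = byte 2 bit 2; 38 bits remain
Read 6: bits[18:19] width=1 -> value=0 (bin 0); offset now 19 = byte 2 bit 3; 37 bits remain

Answer: 2 3 0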